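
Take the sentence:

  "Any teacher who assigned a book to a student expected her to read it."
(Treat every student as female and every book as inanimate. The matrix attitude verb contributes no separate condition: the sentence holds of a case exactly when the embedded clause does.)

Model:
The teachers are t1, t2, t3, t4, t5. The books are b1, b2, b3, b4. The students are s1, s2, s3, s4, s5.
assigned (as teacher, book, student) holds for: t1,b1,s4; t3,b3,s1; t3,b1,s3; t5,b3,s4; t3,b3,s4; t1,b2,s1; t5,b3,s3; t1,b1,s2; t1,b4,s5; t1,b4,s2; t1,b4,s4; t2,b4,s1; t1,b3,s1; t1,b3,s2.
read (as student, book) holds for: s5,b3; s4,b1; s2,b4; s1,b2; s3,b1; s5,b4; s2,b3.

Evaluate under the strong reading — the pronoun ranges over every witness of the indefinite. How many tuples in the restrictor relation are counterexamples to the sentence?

8

"her" takes "a student" as antecedent and "it" takes "a book"; both are donkey pronouns co-varying with the restrictor.
Strong reading: for every (t,b,s) with assigned(t,b,s), read(s,b).
Restrictor triples: (t1,b1,s2)→read(s2,b1) ✗  (t1,b1,s4)→read(s4,b1) ✓  (t1,b2,s1)→read(s1,b2) ✓  (t1,b3,s1)→read(s1,b3) ✗  (t1,b3,s2)→read(s2,b3) ✓  (t1,b4,s2)→read(s2,b4) ✓  (t1,b4,s4)→read(s4,b4) ✗  (t1,b4,s5)→read(s5,b4) ✓  (t2,b4,s1)→read(s1,b4) ✗  (t3,b1,s3)→read(s3,b1) ✓  (t3,b3,s1)→read(s1,b3) ✗  (t3,b3,s4)→read(s4,b3) ✗  (t5,b3,s3)→read(s3,b3) ✗  (t5,b3,s4)→read(s4,b3) ✗
Counterexamples (restrictor triples failing the scope): 8.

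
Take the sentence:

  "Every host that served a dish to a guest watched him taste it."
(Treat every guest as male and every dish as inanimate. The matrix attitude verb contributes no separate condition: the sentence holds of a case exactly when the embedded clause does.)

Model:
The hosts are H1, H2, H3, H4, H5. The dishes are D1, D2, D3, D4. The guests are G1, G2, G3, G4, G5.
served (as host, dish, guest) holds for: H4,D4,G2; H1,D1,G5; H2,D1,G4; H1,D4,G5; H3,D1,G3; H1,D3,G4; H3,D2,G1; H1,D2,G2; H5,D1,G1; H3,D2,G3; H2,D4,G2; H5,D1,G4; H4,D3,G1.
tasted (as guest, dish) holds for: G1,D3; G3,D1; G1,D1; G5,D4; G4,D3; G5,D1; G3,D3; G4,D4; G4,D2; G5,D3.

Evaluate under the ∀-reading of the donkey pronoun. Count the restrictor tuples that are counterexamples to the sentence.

"him" takes "a guest" as antecedent and "it" takes "a dish"; both are donkey pronouns co-varying with the restrictor.
Strong reading: for every (h,d,g) with served(h,d,g), tasted(g,d).
Restrictor triples: (H1,D1,G5)→tasted(G5,D1) ✓  (H1,D2,G2)→tasted(G2,D2) ✗  (H1,D3,G4)→tasted(G4,D3) ✓  (H1,D4,G5)→tasted(G5,D4) ✓  (H2,D1,G4)→tasted(G4,D1) ✗  (H2,D4,G2)→tasted(G2,D4) ✗  (H3,D1,G3)→tasted(G3,D1) ✓  (H3,D2,G1)→tasted(G1,D2) ✗  (H3,D2,G3)→tasted(G3,D2) ✗  (H4,D3,G1)→tasted(G1,D3) ✓  (H4,D4,G2)→tasted(G2,D4) ✗  (H5,D1,G1)→tasted(G1,D1) ✓  (H5,D1,G4)→tasted(G4,D1) ✗
Counterexamples (restrictor triples failing the scope): 7.

7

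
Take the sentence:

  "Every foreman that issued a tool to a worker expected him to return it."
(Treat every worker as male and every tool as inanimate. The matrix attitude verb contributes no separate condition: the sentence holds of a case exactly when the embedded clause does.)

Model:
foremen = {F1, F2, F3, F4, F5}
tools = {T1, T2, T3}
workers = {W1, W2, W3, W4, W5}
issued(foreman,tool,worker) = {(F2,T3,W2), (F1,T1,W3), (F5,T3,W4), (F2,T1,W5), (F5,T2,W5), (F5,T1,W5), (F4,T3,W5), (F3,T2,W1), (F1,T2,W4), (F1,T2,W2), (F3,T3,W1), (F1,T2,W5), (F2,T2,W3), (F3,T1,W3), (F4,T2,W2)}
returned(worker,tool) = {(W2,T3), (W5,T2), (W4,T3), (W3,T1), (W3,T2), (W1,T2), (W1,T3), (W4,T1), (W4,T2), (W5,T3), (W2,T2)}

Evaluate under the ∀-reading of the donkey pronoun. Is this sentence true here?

"him" takes "a worker" as antecedent and "it" takes "a tool"; both are donkey pronouns co-varying with the restrictor.
Strong reading: for every (f,t,w) with issued(f,t,w), returned(w,t).
Restrictor triples: (F1,T1,W3)→returned(W3,T1) ✓  (F1,T2,W2)→returned(W2,T2) ✓  (F1,T2,W4)→returned(W4,T2) ✓  (F1,T2,W5)→returned(W5,T2) ✓  (F2,T1,W5)→returned(W5,T1) ✗  (F2,T2,W3)→returned(W3,T2) ✓  (F2,T3,W2)→returned(W2,T3) ✓  (F3,T1,W3)→returned(W3,T1) ✓  (F3,T2,W1)→returned(W1,T2) ✓  (F3,T3,W1)→returned(W1,T3) ✓  (F4,T2,W2)→returned(W2,T2) ✓  (F4,T3,W5)→returned(W5,T3) ✓  (F5,T1,W5)→returned(W5,T1) ✗  (F5,T2,W5)→returned(W5,T2) ✓  (F5,T3,W4)→returned(W4,T3) ✓
Counterexample: (F2,T1,W5) — returned(W5,T1) does not hold.

False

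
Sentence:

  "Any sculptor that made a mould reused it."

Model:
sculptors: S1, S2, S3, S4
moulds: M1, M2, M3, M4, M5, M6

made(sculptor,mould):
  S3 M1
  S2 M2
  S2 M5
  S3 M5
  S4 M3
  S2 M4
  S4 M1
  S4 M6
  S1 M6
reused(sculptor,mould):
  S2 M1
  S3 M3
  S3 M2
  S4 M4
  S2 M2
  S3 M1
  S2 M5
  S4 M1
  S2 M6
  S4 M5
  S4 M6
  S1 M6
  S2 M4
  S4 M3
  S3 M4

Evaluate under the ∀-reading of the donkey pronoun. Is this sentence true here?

"it" takes "a mould" as antecedent — a donkey pronoun bound across the clause boundary.
Strong reading: for every (s,m) with made(s,m), reused(s,m).
Restrictor pairs: (S1,M6) ✓  (S2,M2) ✓  (S2,M4) ✓  (S2,M5) ✓  (S3,M1) ✓  (S3,M5) ✗  (S4,M1) ✓  (S4,M3) ✓  (S4,M6) ✓
Counterexample: (S3,M5) is in made but fails the scope.

False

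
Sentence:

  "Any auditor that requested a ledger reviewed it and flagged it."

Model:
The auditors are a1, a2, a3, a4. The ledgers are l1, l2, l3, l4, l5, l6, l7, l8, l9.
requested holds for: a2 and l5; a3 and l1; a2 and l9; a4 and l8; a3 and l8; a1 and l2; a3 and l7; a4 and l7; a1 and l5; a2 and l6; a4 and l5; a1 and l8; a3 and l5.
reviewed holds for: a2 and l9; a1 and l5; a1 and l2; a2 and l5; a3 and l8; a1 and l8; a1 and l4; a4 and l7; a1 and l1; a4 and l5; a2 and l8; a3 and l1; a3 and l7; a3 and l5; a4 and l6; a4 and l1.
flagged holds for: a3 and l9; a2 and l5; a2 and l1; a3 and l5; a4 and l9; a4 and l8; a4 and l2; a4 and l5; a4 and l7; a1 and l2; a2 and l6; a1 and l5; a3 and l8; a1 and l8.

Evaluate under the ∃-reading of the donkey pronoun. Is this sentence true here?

True

"it" takes "a ledger" as antecedent — a donkey pronoun bound across the clause boundary.
Weak reading: every auditor a with some requested-ledger has at least one requested-ledger l such that reviewed(a,l) ∧ flagged(a,l).
Per auditor: a1:✓  a2:✓  a3:✓  a4:✓
Every auditor in the restrictor has a witness.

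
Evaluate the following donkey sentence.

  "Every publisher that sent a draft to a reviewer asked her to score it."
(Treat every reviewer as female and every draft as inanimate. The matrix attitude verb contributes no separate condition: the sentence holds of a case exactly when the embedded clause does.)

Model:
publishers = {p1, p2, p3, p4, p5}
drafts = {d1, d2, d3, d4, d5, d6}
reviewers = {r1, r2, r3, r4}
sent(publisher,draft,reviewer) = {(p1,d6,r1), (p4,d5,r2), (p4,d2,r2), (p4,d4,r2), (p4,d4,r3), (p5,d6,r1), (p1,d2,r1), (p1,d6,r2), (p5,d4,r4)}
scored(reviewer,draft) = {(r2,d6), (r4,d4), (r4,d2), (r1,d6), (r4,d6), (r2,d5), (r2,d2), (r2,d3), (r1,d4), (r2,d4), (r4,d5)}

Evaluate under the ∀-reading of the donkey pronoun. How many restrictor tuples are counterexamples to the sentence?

2

"her" takes "a reviewer" as antecedent and "it" takes "a draft"; both are donkey pronouns co-varying with the restrictor.
Strong reading: for every (p,d,r) with sent(p,d,r), scored(r,d).
Restrictor triples: (p1,d2,r1)→scored(r1,d2) ✗  (p1,d6,r1)→scored(r1,d6) ✓  (p1,d6,r2)→scored(r2,d6) ✓  (p4,d2,r2)→scored(r2,d2) ✓  (p4,d4,r2)→scored(r2,d4) ✓  (p4,d4,r3)→scored(r3,d4) ✗  (p4,d5,r2)→scored(r2,d5) ✓  (p5,d4,r4)→scored(r4,d4) ✓  (p5,d6,r1)→scored(r1,d6) ✓
Counterexamples (restrictor triples failing the scope): 2.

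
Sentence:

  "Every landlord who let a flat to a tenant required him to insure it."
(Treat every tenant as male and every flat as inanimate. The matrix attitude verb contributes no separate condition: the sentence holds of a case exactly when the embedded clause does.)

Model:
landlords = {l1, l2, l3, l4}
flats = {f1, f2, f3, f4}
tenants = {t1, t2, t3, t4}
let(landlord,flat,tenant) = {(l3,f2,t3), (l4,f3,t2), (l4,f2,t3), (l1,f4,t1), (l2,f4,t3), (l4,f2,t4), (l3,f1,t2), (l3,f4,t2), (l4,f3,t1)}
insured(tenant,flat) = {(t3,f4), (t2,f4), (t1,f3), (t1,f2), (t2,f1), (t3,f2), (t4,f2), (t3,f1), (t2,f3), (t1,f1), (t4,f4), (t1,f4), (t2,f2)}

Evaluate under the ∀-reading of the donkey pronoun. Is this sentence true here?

True

"him" takes "a tenant" as antecedent and "it" takes "a flat"; both are donkey pronouns co-varying with the restrictor.
Strong reading: for every (l,f,t) with let(l,f,t), insured(t,f).
Restrictor triples: (l1,f4,t1)→insured(t1,f4) ✓  (l2,f4,t3)→insured(t3,f4) ✓  (l3,f1,t2)→insured(t2,f1) ✓  (l3,f2,t3)→insured(t3,f2) ✓  (l3,f4,t2)→insured(t2,f4) ✓  (l4,f2,t3)→insured(t3,f2) ✓  (l4,f2,t4)→insured(t4,f2) ✓  (l4,f3,t1)→insured(t1,f3) ✓  (l4,f3,t2)→insured(t2,f3) ✓
Every restrictor triple satisfies the scope.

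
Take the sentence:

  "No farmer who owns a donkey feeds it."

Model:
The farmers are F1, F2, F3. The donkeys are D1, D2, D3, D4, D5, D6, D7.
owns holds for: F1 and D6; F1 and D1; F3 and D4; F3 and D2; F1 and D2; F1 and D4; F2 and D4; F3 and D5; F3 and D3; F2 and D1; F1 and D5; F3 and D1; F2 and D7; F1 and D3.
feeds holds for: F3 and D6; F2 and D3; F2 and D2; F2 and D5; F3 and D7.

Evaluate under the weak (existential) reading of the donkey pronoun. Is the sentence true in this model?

"it" takes "a donkey" as antecedent — a donkey pronoun bound across the clause boundary.
Truth condition: for no (f,d) with owns(f,d) does feeds(f,d) hold.
Restrictor pairs — does the scope hold? (F1,D1):fails  (F1,D2):fails  (F1,D3):fails  (F1,D4):fails  (F1,D5):fails  (F1,D6):fails  (F2,D1):fails  (F2,D4):fails  (F2,D7):fails  (F3,D1):fails  (F3,D2):fails  (F3,D3):fails  (F3,D4):fails  (F3,D5):fails
Scope holds for no restrictor pair, so the sentence is true.

True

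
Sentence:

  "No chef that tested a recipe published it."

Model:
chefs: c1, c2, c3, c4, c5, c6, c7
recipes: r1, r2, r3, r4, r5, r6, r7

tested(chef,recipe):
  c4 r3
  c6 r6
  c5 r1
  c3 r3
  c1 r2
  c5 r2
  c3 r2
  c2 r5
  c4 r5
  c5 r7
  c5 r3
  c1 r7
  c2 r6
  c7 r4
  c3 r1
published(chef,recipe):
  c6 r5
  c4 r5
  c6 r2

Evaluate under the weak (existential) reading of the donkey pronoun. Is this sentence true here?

False

"it" takes "a recipe" as antecedent — a donkey pronoun bound across the clause boundary.
Truth condition: for no (c,r) with tested(c,r) does published(c,r) hold.
Restrictor pairs — does the scope hold? (c1,r2):fails  (c1,r7):fails  (c2,r5):fails  (c2,r6):fails  (c3,r1):fails  (c3,r2):fails  (c3,r3):fails  (c4,r3):fails  (c4,r5):holds  (c5,r1):fails  (c5,r2):fails  (c5,r3):fails  (c5,r7):fails  (c6,r6):fails  (c7,r4):fails
Scope holds for 1 pair(s), so the sentence is false.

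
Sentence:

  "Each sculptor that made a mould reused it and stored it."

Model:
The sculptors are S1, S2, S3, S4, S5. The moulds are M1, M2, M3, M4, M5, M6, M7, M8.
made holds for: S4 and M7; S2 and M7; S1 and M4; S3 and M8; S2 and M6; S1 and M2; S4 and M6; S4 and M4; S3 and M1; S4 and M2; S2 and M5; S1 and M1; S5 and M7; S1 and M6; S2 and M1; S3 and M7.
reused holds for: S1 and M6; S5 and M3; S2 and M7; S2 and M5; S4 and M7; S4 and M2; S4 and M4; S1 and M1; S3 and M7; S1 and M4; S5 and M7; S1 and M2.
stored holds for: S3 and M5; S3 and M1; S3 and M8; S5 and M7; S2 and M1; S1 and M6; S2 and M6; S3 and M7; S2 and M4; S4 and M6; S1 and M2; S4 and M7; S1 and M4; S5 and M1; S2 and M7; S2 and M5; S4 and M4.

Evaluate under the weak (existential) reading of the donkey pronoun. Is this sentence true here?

"it" takes "a mould" as antecedent — a donkey pronoun bound across the clause boundary.
Weak reading: every sculptor s with some made-mould has at least one made-mould m such that reused(s,m) ∧ stored(s,m).
Per sculptor: S1:✓  S2:✓  S3:✓  S4:✓  S5:✓
Every sculptor in the restrictor has a witness.

True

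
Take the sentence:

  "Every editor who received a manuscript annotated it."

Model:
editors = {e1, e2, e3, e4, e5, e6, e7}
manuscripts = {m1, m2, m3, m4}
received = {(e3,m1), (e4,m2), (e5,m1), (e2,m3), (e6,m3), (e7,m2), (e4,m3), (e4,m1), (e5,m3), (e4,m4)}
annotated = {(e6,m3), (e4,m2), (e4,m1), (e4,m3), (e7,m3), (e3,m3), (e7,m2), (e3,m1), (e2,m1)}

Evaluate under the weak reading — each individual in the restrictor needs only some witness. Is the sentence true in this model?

False

"it" takes "a manuscript" as antecedent — a donkey pronoun bound across the clause boundary.
Weak reading: every editor e with some received-manuscript has at least one received-manuscript m such that annotated(e,m).
Per editor: e2:✗  e3:✓  e4:✓  e5:✗  e6:✓  e7:✓
e2 has no witness among its received-manuscripts.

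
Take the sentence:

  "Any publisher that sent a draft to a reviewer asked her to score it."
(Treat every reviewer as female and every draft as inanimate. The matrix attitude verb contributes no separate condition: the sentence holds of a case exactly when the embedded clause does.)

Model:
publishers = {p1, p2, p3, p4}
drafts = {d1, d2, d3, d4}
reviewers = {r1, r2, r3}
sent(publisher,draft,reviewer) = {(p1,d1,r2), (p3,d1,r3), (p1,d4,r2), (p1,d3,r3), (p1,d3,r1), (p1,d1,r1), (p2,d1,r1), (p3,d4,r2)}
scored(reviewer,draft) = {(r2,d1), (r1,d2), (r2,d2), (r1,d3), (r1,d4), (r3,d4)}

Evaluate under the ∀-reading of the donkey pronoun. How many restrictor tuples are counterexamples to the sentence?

6

"her" takes "a reviewer" as antecedent and "it" takes "a draft"; both are donkey pronouns co-varying with the restrictor.
Strong reading: for every (p,d,r) with sent(p,d,r), scored(r,d).
Restrictor triples: (p1,d1,r1)→scored(r1,d1) ✗  (p1,d1,r2)→scored(r2,d1) ✓  (p1,d3,r1)→scored(r1,d3) ✓  (p1,d3,r3)→scored(r3,d3) ✗  (p1,d4,r2)→scored(r2,d4) ✗  (p2,d1,r1)→scored(r1,d1) ✗  (p3,d1,r3)→scored(r3,d1) ✗  (p3,d4,r2)→scored(r2,d4) ✗
Counterexamples (restrictor triples failing the scope): 6.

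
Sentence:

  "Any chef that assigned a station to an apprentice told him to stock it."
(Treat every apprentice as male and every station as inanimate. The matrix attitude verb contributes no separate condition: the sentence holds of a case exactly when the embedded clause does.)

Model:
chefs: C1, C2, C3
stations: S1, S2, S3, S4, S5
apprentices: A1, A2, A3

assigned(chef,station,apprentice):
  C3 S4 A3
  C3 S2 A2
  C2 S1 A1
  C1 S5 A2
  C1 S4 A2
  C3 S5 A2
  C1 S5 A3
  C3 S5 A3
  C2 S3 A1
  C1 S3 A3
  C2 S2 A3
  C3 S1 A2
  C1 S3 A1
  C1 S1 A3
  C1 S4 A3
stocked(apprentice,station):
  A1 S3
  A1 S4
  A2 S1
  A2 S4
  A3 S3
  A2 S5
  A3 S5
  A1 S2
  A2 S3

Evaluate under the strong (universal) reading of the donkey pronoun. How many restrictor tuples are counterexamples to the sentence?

"him" takes "an apprentice" as antecedent and "it" takes "a station"; both are donkey pronouns co-varying with the restrictor.
Strong reading: for every (c,s,a) with assigned(c,s,a), stocked(a,s).
Restrictor triples: (C1,S1,A3)→stocked(A3,S1) ✗  (C1,S3,A1)→stocked(A1,S3) ✓  (C1,S3,A3)→stocked(A3,S3) ✓  (C1,S4,A2)→stocked(A2,S4) ✓  (C1,S4,A3)→stocked(A3,S4) ✗  (C1,S5,A2)→stocked(A2,S5) ✓  (C1,S5,A3)→stocked(A3,S5) ✓  (C2,S1,A1)→stocked(A1,S1) ✗  (C2,S2,A3)→stocked(A3,S2) ✗  (C2,S3,A1)→stocked(A1,S3) ✓  (C3,S1,A2)→stocked(A2,S1) ✓  (C3,S2,A2)→stocked(A2,S2) ✗  (C3,S4,A3)→stocked(A3,S4) ✗  (C3,S5,A2)→stocked(A2,S5) ✓  (C3,S5,A3)→stocked(A3,S5) ✓
Counterexamples (restrictor triples failing the scope): 6.

6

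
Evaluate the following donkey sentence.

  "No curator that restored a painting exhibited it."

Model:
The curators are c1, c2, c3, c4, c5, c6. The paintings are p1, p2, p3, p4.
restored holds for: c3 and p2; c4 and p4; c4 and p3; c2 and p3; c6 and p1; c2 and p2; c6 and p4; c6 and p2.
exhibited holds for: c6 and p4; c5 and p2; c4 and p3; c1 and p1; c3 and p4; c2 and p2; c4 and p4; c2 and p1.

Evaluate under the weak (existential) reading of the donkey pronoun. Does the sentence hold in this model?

False

"it" takes "a painting" as antecedent — a donkey pronoun bound across the clause boundary.
Truth condition: for no (c,p) with restored(c,p) does exhibited(c,p) hold.
Restrictor pairs — does the scope hold? (c2,p2):holds  (c2,p3):fails  (c3,p2):fails  (c4,p3):holds  (c4,p4):holds  (c6,p1):fails  (c6,p2):fails  (c6,p4):holds
Scope holds for 4 pair(s), so the sentence is false.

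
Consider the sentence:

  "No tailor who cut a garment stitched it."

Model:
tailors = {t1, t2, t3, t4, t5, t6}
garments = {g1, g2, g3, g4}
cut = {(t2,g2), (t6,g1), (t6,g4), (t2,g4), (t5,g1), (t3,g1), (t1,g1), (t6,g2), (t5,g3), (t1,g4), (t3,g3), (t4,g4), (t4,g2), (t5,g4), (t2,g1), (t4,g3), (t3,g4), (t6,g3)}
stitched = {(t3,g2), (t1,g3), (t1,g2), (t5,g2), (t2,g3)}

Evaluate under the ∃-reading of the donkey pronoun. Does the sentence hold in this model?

"it" takes "a garment" as antecedent — a donkey pronoun bound across the clause boundary.
Truth condition: for no (t,g) with cut(t,g) does stitched(t,g) hold.
Restrictor pairs — does the scope hold? (t1,g1):fails  (t1,g4):fails  (t2,g1):fails  (t2,g2):fails  (t2,g4):fails  (t3,g1):fails  (t3,g3):fails  (t3,g4):fails  (t4,g2):fails  (t4,g3):fails  (t4,g4):fails  (t5,g1):fails  (t5,g3):fails  (t5,g4):fails  (t6,g1):fails  (t6,g2):fails  (t6,g3):fails  (t6,g4):fails
Scope holds for no restrictor pair, so the sentence is true.

True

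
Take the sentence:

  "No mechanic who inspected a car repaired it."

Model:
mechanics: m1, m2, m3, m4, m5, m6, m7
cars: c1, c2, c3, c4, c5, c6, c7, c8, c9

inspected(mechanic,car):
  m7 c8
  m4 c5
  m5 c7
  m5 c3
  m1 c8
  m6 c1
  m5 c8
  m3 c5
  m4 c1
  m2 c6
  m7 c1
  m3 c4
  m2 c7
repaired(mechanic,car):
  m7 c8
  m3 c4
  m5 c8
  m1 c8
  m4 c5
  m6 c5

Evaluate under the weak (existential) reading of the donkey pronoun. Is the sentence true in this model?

False

"it" takes "a car" as antecedent — a donkey pronoun bound across the clause boundary.
Truth condition: for no (m,c) with inspected(m,c) does repaired(m,c) hold.
Restrictor pairs — does the scope hold? (m1,c8):holds  (m2,c6):fails  (m2,c7):fails  (m3,c4):holds  (m3,c5):fails  (m4,c1):fails  (m4,c5):holds  (m5,c3):fails  (m5,c7):fails  (m5,c8):holds  (m6,c1):fails  (m7,c1):fails  (m7,c8):holds
Scope holds for 5 pair(s), so the sentence is false.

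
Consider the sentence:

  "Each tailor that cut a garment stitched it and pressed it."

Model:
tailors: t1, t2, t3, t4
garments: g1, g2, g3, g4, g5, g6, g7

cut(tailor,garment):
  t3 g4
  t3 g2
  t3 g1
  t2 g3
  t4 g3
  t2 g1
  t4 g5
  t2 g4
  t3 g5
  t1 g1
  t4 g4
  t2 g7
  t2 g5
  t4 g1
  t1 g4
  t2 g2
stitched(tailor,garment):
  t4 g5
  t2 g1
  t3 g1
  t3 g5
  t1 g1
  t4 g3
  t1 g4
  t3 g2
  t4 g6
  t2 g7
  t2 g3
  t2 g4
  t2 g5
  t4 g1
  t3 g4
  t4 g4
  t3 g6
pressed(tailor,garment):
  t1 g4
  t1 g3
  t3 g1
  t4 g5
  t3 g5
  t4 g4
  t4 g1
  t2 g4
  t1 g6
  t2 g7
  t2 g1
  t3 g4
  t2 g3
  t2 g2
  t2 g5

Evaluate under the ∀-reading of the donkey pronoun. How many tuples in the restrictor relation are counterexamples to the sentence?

"it" takes "a garment" as antecedent — a donkey pronoun bound across the clause boundary.
Strong reading: for every (t,g) with cut(t,g), stitched(t,g) ∧ pressed(t,g).
Restrictor pairs: (t1,g1) ✗  (t1,g4) ✓  (t2,g1) ✓  (t2,g2) ✗  (t2,g3) ✓  (t2,g4) ✓  (t2,g5) ✓  (t2,g7) ✓  (t3,g1) ✓  (t3,g2) ✗  (t3,g4) ✓  (t3,g5) ✓  (t4,g1) ✓  (t4,g3) ✗  (t4,g4) ✓  (t4,g5) ✓
Counterexamples (restrictor pairs failing the scope): 4.

4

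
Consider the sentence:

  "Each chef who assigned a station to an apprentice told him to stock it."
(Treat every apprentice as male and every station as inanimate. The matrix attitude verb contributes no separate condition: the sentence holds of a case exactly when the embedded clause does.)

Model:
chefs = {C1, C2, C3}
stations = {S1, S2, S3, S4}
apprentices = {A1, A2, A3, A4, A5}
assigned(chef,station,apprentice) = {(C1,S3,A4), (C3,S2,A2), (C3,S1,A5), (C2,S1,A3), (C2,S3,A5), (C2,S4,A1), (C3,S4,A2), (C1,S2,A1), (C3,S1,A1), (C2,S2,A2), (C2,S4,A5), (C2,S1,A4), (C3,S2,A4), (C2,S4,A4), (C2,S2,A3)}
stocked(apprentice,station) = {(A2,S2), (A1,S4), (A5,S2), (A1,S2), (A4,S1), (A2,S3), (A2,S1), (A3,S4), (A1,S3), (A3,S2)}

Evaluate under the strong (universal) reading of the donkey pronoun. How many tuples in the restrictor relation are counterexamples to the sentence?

"him" takes "an apprentice" as antecedent and "it" takes "a station"; both are donkey pronouns co-varying with the restrictor.
Strong reading: for every (c,s,a) with assigned(c,s,a), stocked(a,s).
Restrictor triples: (C1,S2,A1)→stocked(A1,S2) ✓  (C1,S3,A4)→stocked(A4,S3) ✗  (C2,S1,A3)→stocked(A3,S1) ✗  (C2,S1,A4)→stocked(A4,S1) ✓  (C2,S2,A2)→stocked(A2,S2) ✓  (C2,S2,A3)→stocked(A3,S2) ✓  (C2,S3,A5)→stocked(A5,S3) ✗  (C2,S4,A1)→stocked(A1,S4) ✓  (C2,S4,A4)→stocked(A4,S4) ✗  (C2,S4,A5)→stocked(A5,S4) ✗  (C3,S1,A1)→stocked(A1,S1) ✗  (C3,S1,A5)→stocked(A5,S1) ✗  (C3,S2,A2)→stocked(A2,S2) ✓  (C3,S2,A4)→stocked(A4,S2) ✗  (C3,S4,A2)→stocked(A2,S4) ✗
Counterexamples (restrictor triples failing the scope): 9.

9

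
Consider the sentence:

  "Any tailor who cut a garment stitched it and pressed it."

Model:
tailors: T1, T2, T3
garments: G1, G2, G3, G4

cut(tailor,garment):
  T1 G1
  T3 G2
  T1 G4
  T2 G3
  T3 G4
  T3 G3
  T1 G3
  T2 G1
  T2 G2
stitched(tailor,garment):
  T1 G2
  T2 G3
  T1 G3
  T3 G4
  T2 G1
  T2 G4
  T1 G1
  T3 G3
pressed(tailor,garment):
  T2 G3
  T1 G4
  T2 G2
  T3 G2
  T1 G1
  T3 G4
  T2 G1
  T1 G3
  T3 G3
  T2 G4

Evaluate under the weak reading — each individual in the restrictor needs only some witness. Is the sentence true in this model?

"it" takes "a garment" as antecedent — a donkey pronoun bound across the clause boundary.
Weak reading: every tailor t with some cut-garment has at least one cut-garment g such that stitched(t,g) ∧ pressed(t,g).
Per tailor: T1:✓  T2:✓  T3:✓
Every tailor in the restrictor has a witness.

True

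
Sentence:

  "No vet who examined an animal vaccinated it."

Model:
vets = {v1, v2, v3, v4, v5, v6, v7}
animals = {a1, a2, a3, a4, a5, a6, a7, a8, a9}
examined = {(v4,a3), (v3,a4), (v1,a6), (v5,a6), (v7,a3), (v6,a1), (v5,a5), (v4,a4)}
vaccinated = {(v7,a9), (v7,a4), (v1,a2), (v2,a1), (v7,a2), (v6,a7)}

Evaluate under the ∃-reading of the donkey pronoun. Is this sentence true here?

True

"it" takes "an animal" as antecedent — a donkey pronoun bound across the clause boundary.
Truth condition: for no (v,a) with examined(v,a) does vaccinated(v,a) hold.
Restrictor pairs — does the scope hold? (v1,a6):fails  (v3,a4):fails  (v4,a3):fails  (v4,a4):fails  (v5,a5):fails  (v5,a6):fails  (v6,a1):fails  (v7,a3):fails
Scope holds for no restrictor pair, so the sentence is true.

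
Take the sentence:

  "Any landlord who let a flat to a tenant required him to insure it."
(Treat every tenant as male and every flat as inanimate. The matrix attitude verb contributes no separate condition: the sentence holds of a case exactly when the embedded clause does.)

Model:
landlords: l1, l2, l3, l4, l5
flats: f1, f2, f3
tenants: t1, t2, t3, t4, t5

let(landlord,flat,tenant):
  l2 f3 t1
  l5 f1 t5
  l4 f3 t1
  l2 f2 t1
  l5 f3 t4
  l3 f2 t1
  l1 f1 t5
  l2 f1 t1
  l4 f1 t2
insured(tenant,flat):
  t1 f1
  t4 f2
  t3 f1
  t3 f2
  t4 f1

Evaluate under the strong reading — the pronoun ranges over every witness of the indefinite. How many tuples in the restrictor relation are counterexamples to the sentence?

"him" takes "a tenant" as antecedent and "it" takes "a flat"; both are donkey pronouns co-varying with the restrictor.
Strong reading: for every (l,f,t) with let(l,f,t), insured(t,f).
Restrictor triples: (l1,f1,t5)→insured(t5,f1) ✗  (l2,f1,t1)→insured(t1,f1) ✓  (l2,f2,t1)→insured(t1,f2) ✗  (l2,f3,t1)→insured(t1,f3) ✗  (l3,f2,t1)→insured(t1,f2) ✗  (l4,f1,t2)→insured(t2,f1) ✗  (l4,f3,t1)→insured(t1,f3) ✗  (l5,f1,t5)→insured(t5,f1) ✗  (l5,f3,t4)→insured(t4,f3) ✗
Counterexamples (restrictor triples failing the scope): 8.

8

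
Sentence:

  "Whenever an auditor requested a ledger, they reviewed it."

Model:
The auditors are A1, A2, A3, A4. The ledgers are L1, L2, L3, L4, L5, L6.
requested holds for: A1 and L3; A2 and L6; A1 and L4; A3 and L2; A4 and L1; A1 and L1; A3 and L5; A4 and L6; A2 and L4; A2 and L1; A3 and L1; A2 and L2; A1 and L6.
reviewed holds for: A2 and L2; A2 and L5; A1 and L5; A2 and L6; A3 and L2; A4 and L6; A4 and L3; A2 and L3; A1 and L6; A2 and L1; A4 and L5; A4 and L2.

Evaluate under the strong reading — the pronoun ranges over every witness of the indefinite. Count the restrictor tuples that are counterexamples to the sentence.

7

"it" takes "a ledger" as antecedent — a donkey pronoun bound across the clause boundary.
Strong reading: for every (a,l) with requested(a,l), reviewed(a,l).
Restrictor pairs: (A1,L1) ✗  (A1,L3) ✗  (A1,L4) ✗  (A1,L6) ✓  (A2,L1) ✓  (A2,L2) ✓  (A2,L4) ✗  (A2,L6) ✓  (A3,L1) ✗  (A3,L2) ✓  (A3,L5) ✗  (A4,L1) ✗  (A4,L6) ✓
Counterexamples (restrictor pairs failing the scope): 7.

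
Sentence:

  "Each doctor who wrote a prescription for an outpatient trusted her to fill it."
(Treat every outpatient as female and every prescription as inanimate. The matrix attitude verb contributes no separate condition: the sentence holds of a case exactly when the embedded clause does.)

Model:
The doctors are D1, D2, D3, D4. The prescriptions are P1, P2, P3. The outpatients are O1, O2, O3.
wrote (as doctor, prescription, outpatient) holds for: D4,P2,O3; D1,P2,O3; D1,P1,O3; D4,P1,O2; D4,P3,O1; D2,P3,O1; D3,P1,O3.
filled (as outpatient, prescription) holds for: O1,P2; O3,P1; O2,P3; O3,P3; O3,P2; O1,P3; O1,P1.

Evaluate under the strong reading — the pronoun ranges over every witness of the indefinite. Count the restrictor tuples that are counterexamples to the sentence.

"her" takes "an outpatient" as antecedent and "it" takes "a prescription"; both are donkey pronouns co-varying with the restrictor.
Strong reading: for every (d,p,o) with wrote(d,p,o), filled(o,p).
Restrictor triples: (D1,P1,O3)→filled(O3,P1) ✓  (D1,P2,O3)→filled(O3,P2) ✓  (D2,P3,O1)→filled(O1,P3) ✓  (D3,P1,O3)→filled(O3,P1) ✓  (D4,P1,O2)→filled(O2,P1) ✗  (D4,P2,O3)→filled(O3,P2) ✓  (D4,P3,O1)→filled(O1,P3) ✓
Counterexamples (restrictor triples failing the scope): 1.

1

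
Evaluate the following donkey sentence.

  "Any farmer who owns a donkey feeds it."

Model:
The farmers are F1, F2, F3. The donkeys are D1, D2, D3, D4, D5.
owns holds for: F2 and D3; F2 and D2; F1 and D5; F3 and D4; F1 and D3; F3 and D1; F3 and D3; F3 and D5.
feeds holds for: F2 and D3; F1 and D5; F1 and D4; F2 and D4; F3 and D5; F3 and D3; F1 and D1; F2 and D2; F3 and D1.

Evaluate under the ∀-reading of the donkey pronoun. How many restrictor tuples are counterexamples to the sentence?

2

"it" takes "a donkey" as antecedent — a donkey pronoun bound across the clause boundary.
Strong reading: for every (f,d) with owns(f,d), feeds(f,d).
Restrictor pairs: (F1,D3) ✗  (F1,D5) ✓  (F2,D2) ✓  (F2,D3) ✓  (F3,D1) ✓  (F3,D3) ✓  (F3,D4) ✗  (F3,D5) ✓
Counterexamples (restrictor pairs failing the scope): 2.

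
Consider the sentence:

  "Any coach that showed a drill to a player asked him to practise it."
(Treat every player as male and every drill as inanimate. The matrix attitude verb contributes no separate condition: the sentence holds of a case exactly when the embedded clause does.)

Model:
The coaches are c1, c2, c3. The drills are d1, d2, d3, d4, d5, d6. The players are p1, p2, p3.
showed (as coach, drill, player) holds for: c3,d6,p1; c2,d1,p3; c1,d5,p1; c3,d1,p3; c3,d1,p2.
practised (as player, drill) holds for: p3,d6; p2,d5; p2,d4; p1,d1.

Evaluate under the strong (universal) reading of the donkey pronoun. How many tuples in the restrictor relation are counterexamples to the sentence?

5

"him" takes "a player" as antecedent and "it" takes "a drill"; both are donkey pronouns co-varying with the restrictor.
Strong reading: for every (c,d,p) with showed(c,d,p), practised(p,d).
Restrictor triples: (c1,d5,p1)→practised(p1,d5) ✗  (c2,d1,p3)→practised(p3,d1) ✗  (c3,d1,p2)→practised(p2,d1) ✗  (c3,d1,p3)→practised(p3,d1) ✗  (c3,d6,p1)→practised(p1,d6) ✗
Counterexamples (restrictor triples failing the scope): 5.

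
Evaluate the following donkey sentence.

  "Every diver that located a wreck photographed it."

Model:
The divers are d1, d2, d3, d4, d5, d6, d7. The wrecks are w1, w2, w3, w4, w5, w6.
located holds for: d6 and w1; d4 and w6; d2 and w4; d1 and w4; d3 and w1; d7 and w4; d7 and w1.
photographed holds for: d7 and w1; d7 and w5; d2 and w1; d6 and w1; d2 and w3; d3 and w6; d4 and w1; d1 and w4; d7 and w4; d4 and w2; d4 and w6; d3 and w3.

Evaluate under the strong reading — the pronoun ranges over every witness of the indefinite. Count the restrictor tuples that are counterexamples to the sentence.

2

"it" takes "a wreck" as antecedent — a donkey pronoun bound across the clause boundary.
Strong reading: for every (d,w) with located(d,w), photographed(d,w).
Restrictor pairs: (d1,w4) ✓  (d2,w4) ✗  (d3,w1) ✗  (d4,w6) ✓  (d6,w1) ✓  (d7,w1) ✓  (d7,w4) ✓
Counterexamples (restrictor pairs failing the scope): 2.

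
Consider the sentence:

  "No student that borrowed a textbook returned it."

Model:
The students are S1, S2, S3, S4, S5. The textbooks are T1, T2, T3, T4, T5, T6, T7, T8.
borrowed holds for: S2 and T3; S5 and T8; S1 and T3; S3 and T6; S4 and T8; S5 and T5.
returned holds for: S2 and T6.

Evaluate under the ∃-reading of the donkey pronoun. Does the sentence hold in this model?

True

"it" takes "a textbook" as antecedent — a donkey pronoun bound across the clause boundary.
Truth condition: for no (s,t) with borrowed(s,t) does returned(s,t) hold.
Restrictor pairs — does the scope hold? (S1,T3):fails  (S2,T3):fails  (S3,T6):fails  (S4,T8):fails  (S5,T5):fails  (S5,T8):fails
Scope holds for no restrictor pair, so the sentence is true.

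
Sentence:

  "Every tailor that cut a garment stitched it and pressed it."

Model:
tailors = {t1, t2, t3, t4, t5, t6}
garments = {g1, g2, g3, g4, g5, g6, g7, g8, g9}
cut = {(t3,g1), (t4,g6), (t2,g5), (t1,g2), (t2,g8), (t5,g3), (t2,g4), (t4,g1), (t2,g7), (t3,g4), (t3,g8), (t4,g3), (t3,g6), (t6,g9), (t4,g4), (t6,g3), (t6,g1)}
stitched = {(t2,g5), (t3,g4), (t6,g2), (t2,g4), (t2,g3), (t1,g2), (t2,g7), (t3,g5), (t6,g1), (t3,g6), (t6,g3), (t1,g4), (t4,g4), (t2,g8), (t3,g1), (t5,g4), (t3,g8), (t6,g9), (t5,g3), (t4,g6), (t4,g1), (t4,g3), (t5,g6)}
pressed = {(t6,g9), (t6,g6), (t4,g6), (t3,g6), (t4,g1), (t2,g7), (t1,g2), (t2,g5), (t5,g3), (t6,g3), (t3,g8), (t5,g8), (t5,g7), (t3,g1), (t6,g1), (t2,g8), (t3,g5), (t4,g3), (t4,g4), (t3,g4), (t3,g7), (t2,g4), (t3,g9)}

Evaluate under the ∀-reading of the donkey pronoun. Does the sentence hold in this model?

"it" takes "a garment" as antecedent — a donkey pronoun bound across the clause boundary.
Strong reading: for every (t,g) with cut(t,g), stitched(t,g) ∧ pressed(t,g).
Restrictor pairs: (t1,g2) ✓  (t2,g4) ✓  (t2,g5) ✓  (t2,g7) ✓  (t2,g8) ✓  (t3,g1) ✓  (t3,g4) ✓  (t3,g6) ✓  (t3,g8) ✓  (t4,g1) ✓  (t4,g3) ✓  (t4,g4) ✓  (t4,g6) ✓  (t5,g3) ✓  (t6,g1) ✓  (t6,g3) ✓  (t6,g9) ✓
Every restrictor pair satisfies the scope.

True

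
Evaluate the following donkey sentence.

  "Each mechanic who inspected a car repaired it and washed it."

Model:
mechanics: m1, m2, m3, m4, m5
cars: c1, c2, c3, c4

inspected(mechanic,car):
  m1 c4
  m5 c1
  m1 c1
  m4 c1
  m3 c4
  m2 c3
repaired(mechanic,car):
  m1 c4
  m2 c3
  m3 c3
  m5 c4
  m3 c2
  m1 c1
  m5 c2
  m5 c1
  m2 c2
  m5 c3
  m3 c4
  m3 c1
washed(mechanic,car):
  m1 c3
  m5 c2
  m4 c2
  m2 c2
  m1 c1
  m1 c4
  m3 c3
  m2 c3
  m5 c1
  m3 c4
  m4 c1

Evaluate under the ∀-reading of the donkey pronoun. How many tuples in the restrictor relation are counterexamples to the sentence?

"it" takes "a car" as antecedent — a donkey pronoun bound across the clause boundary.
Strong reading: for every (m,c) with inspected(m,c), repaired(m,c) ∧ washed(m,c).
Restrictor pairs: (m1,c1) ✓  (m1,c4) ✓  (m2,c3) ✓  (m3,c4) ✓  (m4,c1) ✗  (m5,c1) ✓
Counterexamples (restrictor pairs failing the scope): 1.

1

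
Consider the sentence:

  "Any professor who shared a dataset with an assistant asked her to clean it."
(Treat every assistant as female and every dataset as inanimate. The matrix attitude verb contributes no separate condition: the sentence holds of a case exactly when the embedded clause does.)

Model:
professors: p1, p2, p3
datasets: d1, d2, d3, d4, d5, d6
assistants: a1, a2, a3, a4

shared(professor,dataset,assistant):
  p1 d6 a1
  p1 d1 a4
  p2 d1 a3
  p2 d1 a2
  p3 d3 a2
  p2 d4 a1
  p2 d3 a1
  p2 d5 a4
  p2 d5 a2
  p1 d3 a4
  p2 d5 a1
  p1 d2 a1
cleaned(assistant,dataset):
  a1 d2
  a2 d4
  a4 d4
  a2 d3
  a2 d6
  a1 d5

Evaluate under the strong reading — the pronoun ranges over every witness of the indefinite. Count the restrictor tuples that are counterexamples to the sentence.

9

"her" takes "an assistant" as antecedent and "it" takes "a dataset"; both are donkey pronouns co-varying with the restrictor.
Strong reading: for every (p,d,a) with shared(p,d,a), cleaned(a,d).
Restrictor triples: (p1,d1,a4)→cleaned(a4,d1) ✗  (p1,d2,a1)→cleaned(a1,d2) ✓  (p1,d3,a4)→cleaned(a4,d3) ✗  (p1,d6,a1)→cleaned(a1,d6) ✗  (p2,d1,a2)→cleaned(a2,d1) ✗  (p2,d1,a3)→cleaned(a3,d1) ✗  (p2,d3,a1)→cleaned(a1,d3) ✗  (p2,d4,a1)→cleaned(a1,d4) ✗  (p2,d5,a1)→cleaned(a1,d5) ✓  (p2,d5,a2)→cleaned(a2,d5) ✗  (p2,d5,a4)→cleaned(a4,d5) ✗  (p3,d3,a2)→cleaned(a2,d3) ✓
Counterexamples (restrictor triples failing the scope): 9.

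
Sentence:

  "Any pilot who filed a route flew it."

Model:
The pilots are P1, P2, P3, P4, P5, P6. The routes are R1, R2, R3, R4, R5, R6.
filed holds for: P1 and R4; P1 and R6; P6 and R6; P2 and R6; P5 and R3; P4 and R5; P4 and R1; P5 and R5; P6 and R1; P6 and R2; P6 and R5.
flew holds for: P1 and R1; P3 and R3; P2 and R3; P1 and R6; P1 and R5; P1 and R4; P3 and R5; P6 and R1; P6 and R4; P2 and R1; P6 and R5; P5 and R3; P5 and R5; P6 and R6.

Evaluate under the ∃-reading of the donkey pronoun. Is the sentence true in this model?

False

"it" takes "a route" as antecedent — a donkey pronoun bound across the clause boundary.
Weak reading: every pilot p with some filed-route has at least one filed-route r such that flew(p,r).
Per pilot: P1:✓  P2:✗  P4:✗  P5:✓  P6:✓
P2 has no witness among its filed-routes.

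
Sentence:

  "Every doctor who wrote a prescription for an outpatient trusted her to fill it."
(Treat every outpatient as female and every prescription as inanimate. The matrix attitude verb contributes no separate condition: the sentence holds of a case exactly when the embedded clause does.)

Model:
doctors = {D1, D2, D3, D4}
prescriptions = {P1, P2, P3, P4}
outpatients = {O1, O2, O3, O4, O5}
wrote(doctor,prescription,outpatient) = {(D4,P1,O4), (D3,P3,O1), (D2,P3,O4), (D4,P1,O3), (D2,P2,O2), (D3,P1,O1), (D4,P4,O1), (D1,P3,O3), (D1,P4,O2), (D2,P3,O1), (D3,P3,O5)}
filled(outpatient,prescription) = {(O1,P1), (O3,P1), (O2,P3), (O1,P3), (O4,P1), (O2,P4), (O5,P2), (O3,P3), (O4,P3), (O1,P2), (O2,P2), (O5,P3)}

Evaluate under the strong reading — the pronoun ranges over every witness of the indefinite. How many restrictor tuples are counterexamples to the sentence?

"her" takes "an outpatient" as antecedent and "it" takes "a prescription"; both are donkey pronouns co-varying with the restrictor.
Strong reading: for every (d,p,o) with wrote(d,p,o), filled(o,p).
Restrictor triples: (D1,P3,O3)→filled(O3,P3) ✓  (D1,P4,O2)→filled(O2,P4) ✓  (D2,P2,O2)→filled(O2,P2) ✓  (D2,P3,O1)→filled(O1,P3) ✓  (D2,P3,O4)→filled(O4,P3) ✓  (D3,P1,O1)→filled(O1,P1) ✓  (D3,P3,O1)→filled(O1,P3) ✓  (D3,P3,O5)→filled(O5,P3) ✓  (D4,P1,O3)→filled(O3,P1) ✓  (D4,P1,O4)→filled(O4,P1) ✓  (D4,P4,O1)→filled(O1,P4) ✗
Counterexamples (restrictor triples failing the scope): 1.

1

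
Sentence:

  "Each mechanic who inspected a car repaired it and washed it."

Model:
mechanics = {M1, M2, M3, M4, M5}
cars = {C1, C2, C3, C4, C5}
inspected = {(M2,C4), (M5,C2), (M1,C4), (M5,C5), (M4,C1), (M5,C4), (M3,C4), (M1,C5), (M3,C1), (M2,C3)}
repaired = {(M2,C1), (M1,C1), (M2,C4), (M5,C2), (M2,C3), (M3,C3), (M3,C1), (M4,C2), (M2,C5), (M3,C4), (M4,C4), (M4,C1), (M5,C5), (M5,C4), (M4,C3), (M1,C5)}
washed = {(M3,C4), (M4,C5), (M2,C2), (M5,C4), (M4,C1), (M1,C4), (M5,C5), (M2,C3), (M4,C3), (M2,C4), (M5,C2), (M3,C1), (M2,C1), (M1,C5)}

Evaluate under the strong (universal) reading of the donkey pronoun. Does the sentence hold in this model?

"it" takes "a car" as antecedent — a donkey pronoun bound across the clause boundary.
Strong reading: for every (m,c) with inspected(m,c), repaired(m,c) ∧ washed(m,c).
Restrictor pairs: (M1,C4) ✗  (M1,C5) ✓  (M2,C3) ✓  (M2,C4) ✓  (M3,C1) ✓  (M3,C4) ✓  (M4,C1) ✓  (M5,C2) ✓  (M5,C4) ✓  (M5,C5) ✓
Counterexample: (M1,C4) is in inspected but fails the scope.

False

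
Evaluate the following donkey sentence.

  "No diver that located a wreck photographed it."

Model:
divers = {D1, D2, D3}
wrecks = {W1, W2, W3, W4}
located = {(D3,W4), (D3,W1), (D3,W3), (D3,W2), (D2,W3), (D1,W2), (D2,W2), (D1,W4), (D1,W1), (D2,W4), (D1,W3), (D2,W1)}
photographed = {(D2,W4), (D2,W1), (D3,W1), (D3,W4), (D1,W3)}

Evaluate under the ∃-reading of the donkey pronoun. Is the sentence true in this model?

False

"it" takes "a wreck" as antecedent — a donkey pronoun bound across the clause boundary.
Truth condition: for no (d,w) with located(d,w) does photographed(d,w) hold.
Restrictor pairs — does the scope hold? (D1,W1):fails  (D1,W2):fails  (D1,W3):holds  (D1,W4):fails  (D2,W1):holds  (D2,W2):fails  (D2,W3):fails  (D2,W4):holds  (D3,W1):holds  (D3,W2):fails  (D3,W3):fails  (D3,W4):holds
Scope holds for 5 pair(s), so the sentence is false.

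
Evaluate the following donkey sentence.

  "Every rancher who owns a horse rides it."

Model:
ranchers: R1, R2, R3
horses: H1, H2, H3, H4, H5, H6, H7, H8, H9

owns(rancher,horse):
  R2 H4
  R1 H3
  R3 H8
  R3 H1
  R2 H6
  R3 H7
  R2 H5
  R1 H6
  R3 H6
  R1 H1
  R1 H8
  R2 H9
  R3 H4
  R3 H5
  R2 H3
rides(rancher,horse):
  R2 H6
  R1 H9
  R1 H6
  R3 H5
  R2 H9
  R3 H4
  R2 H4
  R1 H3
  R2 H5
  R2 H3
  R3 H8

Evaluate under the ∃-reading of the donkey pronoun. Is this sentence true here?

"it" takes "a horse" as antecedent — a donkey pronoun bound across the clause boundary.
Weak reading: every rancher r with some owns-horse has at least one owns-horse h such that rides(r,h).
Per rancher: R1:✓  R2:✓  R3:✓
Every rancher in the restrictor has a witness.

True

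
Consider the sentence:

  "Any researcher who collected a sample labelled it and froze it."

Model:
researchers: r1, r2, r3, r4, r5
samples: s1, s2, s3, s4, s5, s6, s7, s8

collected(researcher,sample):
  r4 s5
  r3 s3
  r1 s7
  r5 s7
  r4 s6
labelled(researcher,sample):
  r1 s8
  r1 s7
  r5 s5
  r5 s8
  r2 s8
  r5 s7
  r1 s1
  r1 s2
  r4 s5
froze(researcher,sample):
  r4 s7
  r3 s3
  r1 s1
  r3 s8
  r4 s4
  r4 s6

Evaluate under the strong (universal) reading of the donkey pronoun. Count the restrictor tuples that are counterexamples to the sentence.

5

"it" takes "a sample" as antecedent — a donkey pronoun bound across the clause boundary.
Strong reading: for every (r,s) with collected(r,s), labelled(r,s) ∧ froze(r,s).
Restrictor pairs: (r1,s7) ✗  (r3,s3) ✗  (r4,s5) ✗  (r4,s6) ✗  (r5,s7) ✗
Counterexamples (restrictor pairs failing the scope): 5.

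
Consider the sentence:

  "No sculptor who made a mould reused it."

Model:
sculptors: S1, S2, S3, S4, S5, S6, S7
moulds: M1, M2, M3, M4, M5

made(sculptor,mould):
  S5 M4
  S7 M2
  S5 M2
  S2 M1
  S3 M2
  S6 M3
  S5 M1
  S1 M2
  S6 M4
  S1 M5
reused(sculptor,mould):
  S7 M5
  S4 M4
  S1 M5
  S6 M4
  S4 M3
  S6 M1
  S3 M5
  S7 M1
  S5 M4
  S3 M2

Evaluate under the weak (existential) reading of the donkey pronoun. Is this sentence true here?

False

"it" takes "a mould" as antecedent — a donkey pronoun bound across the clause boundary.
Truth condition: for no (s,m) with made(s,m) does reused(s,m) hold.
Restrictor pairs — does the scope hold? (S1,M2):fails  (S1,M5):holds  (S2,M1):fails  (S3,M2):holds  (S5,M1):fails  (S5,M2):fails  (S5,M4):holds  (S6,M3):fails  (S6,M4):holds  (S7,M2):fails
Scope holds for 4 pair(s), so the sentence is false.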